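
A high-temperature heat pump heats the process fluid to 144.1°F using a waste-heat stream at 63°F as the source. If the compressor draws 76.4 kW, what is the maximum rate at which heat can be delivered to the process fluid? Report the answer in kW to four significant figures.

568.8 kW

In absolute terms T_C = 290.37 K and T_H = 335.43 K, so ΔT = 45.06 K.
COP_Carnot = T_H/ΔT = 335.43/45.06 = 7.445.
Q̇_max = COP_Carnot × Ẇ = 7.445 × 76.40 kW = 568.8 kW.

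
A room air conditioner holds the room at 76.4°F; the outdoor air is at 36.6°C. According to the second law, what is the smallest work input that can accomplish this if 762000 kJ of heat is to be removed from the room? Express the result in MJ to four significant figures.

In absolute terms T_C = 297.82 K and T_H = 309.75 K, so ΔT = 11.93 K.
The reversible limit is COP_R = T_C/ΔT = 24.96, so W_min = Q_C/COP = Q_C·ΔT/T_C.
W_min = 762000 × 11.93/297.82 = 30530 kJ = 30.53 MJ.

30.53 MJ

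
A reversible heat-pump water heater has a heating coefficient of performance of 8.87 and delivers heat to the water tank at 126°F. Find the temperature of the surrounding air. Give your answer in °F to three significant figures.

60.0 °F

COP_HP = T_H/(T_H − T_C) gives T_H − T_C = T_H/COP.
With T_H = 325.37 K, T_C = 325.37 × (1 − 1/8.87) = 288.69 K.
Converting, 288.69 K = 59.97°F.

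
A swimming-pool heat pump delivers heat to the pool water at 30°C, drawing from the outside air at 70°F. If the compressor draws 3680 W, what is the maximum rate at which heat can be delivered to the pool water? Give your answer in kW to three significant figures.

126 kW

In absolute terms T_C = 294.26 K and T_H = 303.15 K, so ΔT = 8.889 K.
COP_Carnot = T_H/ΔT = 303.15/8.889 = 34.10.
Q̇_max = COP_Carnot × Ẇ = 34.10 × 3680 W = 125500 W = 125.5 kW.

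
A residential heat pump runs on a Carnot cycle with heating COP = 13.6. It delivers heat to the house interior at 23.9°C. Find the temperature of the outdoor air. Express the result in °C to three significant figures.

2.06 °C

COP_HP = T_H/(T_H − T_C) gives T_H − T_C = T_H/COP.
With T_H = 297.05 K, T_C = 297.05 × (1 − 1/13.6) = 275.21 K.
Converting, 275.21 K = 2.06°C.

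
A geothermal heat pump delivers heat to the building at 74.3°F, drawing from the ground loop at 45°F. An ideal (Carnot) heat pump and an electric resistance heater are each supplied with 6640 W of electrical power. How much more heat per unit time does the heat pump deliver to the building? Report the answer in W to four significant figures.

114400 W

In absolute terms T_C = 280.37 K and T_H = 296.65 K, so ΔT = 16.28 K.
COP_Carnot = T_H/ΔT = 296.65/16.28 = 18.22.
The heat pump delivers Q̇_H = COP × Ẇ = 121000 W; the resistance heater delivers Ẇ = 6640 W.
Extra = (COP − 1)·Ẇ = 114400 W.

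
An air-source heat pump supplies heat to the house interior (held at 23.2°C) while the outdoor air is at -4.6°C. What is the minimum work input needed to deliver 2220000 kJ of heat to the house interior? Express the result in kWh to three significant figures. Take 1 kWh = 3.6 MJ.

In absolute terms T_C = 268.55 K and T_H = 296.35 K, so ΔT = 27.80 K.
The reversible limit is COP_HP = T_H/ΔT = 10.66, so W_min = Q_H/COP = Q_H·ΔT/T_H.
W_min = 2220000 × 27.80/296.35 = 208300 kJ = 57.85 kWh.

57.8 kWh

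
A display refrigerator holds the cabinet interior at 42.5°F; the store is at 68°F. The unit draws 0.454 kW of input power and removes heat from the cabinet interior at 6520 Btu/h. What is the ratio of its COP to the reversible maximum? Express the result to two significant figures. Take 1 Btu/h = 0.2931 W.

Converting, Q̇_C = 6520 Btu/h = 1.911 kW, so COP_actual = Q̇_C/Ẇ = 1.911/0.4540 = 4.209.
In absolute terms T_C = 278.98 K and T_H = 293.15 K, so ΔT = 14.17 K.
COP_Carnot = T_C/ΔT = 278.98/14.17 = 19.69.
η_II = COP_actual/COP_Carnot = 4.209/19.69 = 0.2137.

0.21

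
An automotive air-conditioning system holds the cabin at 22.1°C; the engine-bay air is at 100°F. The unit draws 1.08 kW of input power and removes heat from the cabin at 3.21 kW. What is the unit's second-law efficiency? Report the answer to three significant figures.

0.158

COP_actual = Q̇_C/Ẇ = 3.210/1.080 = 2.972.
In absolute terms T_C = 295.25 K and T_H = 310.93 K, so ΔT = 15.68 K.
COP_Carnot = T_C/ΔT = 295.25/15.68 = 18.83.
η_II = COP_actual/COP_Carnot = 2.972/18.83 = 0.1578.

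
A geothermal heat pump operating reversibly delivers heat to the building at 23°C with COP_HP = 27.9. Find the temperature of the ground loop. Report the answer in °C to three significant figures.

12.4 °C

COP_HP = T_H/(T_H − T_C) gives T_H − T_C = T_H/COP.
With T_H = 296.15 K, T_C = 296.15 × (1 − 1/27.9) = 285.54 K.
Converting, 285.54 K = 12.39°C.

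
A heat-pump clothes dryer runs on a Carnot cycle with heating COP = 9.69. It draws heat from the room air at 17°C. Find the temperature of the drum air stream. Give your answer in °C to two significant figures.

50 °C

COP_HP = T_H/(T_H − T_C) rearranges to T_H = COP·T_C/(COP − 1).
With T_C = 290.15 K, T_H = 9.69 × 290.15/8.690 = 323.54 K.
Converting, 323.54 K = 50.39°C.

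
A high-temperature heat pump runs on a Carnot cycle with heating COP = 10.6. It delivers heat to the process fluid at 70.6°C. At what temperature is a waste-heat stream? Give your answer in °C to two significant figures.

38 °C

COP_HP = T_H/(T_H − T_C) gives T_H − T_C = T_H/COP.
With T_H = 343.75 K, T_C = 343.75 × (1 − 1/10.6) = 311.32 K.
Converting, 311.32 K = 38.17°C.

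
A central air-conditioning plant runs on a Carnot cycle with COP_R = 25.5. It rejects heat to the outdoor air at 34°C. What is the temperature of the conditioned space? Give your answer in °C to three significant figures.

For a Carnot refrigerator COP_R = T_C/(T_H − T_C), so T_C = COP·T_H/(1 + COP).
With T_H = 307.15 K, T_C = 25.5 × 307.15/26.50 = 295.56 K.
Converting, 295.56 K = 22.41°C.

22.4 °C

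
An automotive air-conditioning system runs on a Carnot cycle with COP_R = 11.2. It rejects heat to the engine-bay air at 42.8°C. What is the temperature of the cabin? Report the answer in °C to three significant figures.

16.9 °C

For a Carnot refrigerator COP_R = T_C/(T_H − T_C), so T_C = COP·T_H/(1 + COP).
With T_H = 315.95 K, T_C = 11.2 × 315.95/12.20 = 290.05 K.
Converting, 290.05 K = 16.90°C.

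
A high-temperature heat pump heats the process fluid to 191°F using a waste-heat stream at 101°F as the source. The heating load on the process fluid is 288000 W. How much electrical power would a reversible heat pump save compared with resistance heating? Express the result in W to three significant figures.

248000 W

In absolute terms T_C = 311.48 K and T_H = 361.48 K, so ΔT = 50.00 K.
COP_Carnot = T_H/ΔT = 361.48/50.00 = 7.230.
Resistance heating needs Ẇ_res = Q̇_H = 288000 W; the reversible heat pump needs only Ẇ_hp = Q̇_H/COP = 39840 W.
Saving = 288000 − 39840 = 248200 W.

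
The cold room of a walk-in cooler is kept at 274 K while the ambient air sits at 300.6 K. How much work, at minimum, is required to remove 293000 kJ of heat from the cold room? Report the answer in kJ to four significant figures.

28440 kJ

The reservoir spacing is ΔT = 300.6 − 274 = 26.60 K.
The reversible limit is COP_R = T_C/ΔT = 10.30, so W_min = Q_C/COP = Q_C·ΔT/T_C.
W_min = 293000 × 26.60/274.00 = 28440 kJ.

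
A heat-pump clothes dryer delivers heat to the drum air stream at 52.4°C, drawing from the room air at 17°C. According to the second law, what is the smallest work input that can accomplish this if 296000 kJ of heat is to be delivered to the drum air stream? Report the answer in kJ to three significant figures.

In absolute terms T_C = 290.15 K and T_H = 325.55 K, so ΔT = 35.40 K.
The reversible limit is COP_HP = T_H/ΔT = 9.196, so W_min = Q_H/COP = Q_H·ΔT/T_H.
W_min = 296000 × 35.40/325.55 = 32190 kJ.

32200 kJ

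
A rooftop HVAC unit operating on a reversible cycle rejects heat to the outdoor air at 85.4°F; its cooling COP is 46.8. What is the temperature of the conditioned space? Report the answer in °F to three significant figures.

74.0 °F

For a Carnot refrigerator COP_R = T_C/(T_H − T_C), so T_C = COP·T_H/(1 + COP).
With T_H = 302.82 K, T_C = 46.8 × 302.82/47.80 = 296.48 K.
Converting, 296.48 K = 74.00°F.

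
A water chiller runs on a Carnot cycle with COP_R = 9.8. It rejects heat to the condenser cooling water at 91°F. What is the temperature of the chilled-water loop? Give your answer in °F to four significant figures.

40.01 °F

For a Carnot refrigerator COP_R = T_C/(T_H − T_C), so T_C = COP·T_H/(1 + COP).
With T_H = 305.93 K, T_C = 9.8 × 305.93/10.80 = 277.60 K.
Converting, 277.60 K = 40.01°F.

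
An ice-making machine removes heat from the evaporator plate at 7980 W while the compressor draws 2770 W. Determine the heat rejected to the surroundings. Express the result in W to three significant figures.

10800 W

For a cyclic device the first law requires Q̇_H = Q̇_C + Ẇ.
Q̇_H = Q̇_C + Ẇ = 10750 W.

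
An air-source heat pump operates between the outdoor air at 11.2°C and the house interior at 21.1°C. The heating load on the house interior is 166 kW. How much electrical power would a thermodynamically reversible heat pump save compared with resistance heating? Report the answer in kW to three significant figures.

In absolute terms T_C = 284.35 K and T_H = 294.25 K, so ΔT = 9.900 K.
COP_Carnot = T_H/ΔT = 294.25/9.900 = 29.72.
Resistance heating needs Ẇ_res = Q̇_H = 166.0 kW; the reversible heat pump needs only Ẇ_hp = Q̇_H/COP = 5.585 kW.
Saving = 166.0 − 5.585 = 160.4 kW.

160 kW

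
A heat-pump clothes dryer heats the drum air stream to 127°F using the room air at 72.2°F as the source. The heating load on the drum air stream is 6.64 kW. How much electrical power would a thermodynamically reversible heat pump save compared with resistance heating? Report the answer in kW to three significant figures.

6.02 kW

In absolute terms T_C = 295.48 K and T_H = 325.93 K, so ΔT = 30.44 K.
COP_Carnot = T_H/ΔT = 325.93/30.44 = 10.71.
Resistance heating needs Ẇ_res = Q̇_H = 6.640 kW; the reversible heat pump needs only Ẇ_hp = Q̇_H/COP = 0.6202 kW.
Saving = 6.640 − 0.6202 = 6.020 kW.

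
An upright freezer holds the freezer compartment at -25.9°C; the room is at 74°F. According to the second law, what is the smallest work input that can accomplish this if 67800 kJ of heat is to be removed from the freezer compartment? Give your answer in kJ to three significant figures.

13500 kJ

In absolute terms T_C = 247.25 K and T_H = 296.48 K, so ΔT = 49.23 K.
The reversible limit is COP_R = T_C/ΔT = 5.022, so W_min = Q_C/COP = Q_C·ΔT/T_C.
W_min = 67800 × 49.23/247.25 = 13500 kJ.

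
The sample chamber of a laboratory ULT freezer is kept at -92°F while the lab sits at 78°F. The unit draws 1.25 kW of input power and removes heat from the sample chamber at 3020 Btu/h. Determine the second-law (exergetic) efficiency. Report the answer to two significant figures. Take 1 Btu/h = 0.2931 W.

Converting, Q̇_C = 3020 Btu/h = 0.8852 kW, so COP_actual = Q̇_C/Ẇ = 0.8852/1.250 = 0.7081.
In absolute terms T_C = 204.26 K and T_H = 298.71 K, so ΔT = 94.44 K.
COP_Carnot = T_C/ΔT = 204.26/94.44 = 2.163.
η_II = COP_actual/COP_Carnot = 0.7081/2.163 = 0.3274.

0.33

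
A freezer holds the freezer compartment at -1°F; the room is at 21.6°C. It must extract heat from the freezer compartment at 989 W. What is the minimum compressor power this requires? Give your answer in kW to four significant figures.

0.1550 kW

In absolute terms T_C = 254.82 K and T_H = 294.75 K, so ΔT = 39.93 K.
COP_Carnot = T_C/ΔT = 254.82/39.93 = 6.381.
Ẇ_min = Q̇/COP_Carnot = 989.0/6.381 = 155.0 W = 0.1550 kW.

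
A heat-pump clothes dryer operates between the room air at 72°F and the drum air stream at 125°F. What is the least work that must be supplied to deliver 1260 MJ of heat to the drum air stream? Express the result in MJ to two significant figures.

In absolute terms T_C = 295.37 K and T_H = 324.82 K, so ΔT = 29.44 K.
The reversible limit is COP_HP = T_H/ΔT = 11.03, so W_min = Q_H/COP = Q_H·ΔT/T_H.
W_min = 1260 × 29.44/324.82 = 114.2 MJ.

110 MJ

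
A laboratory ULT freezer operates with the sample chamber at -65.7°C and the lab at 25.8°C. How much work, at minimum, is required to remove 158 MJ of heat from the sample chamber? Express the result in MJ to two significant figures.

70 MJ

In absolute terms T_C = 207.45 K and T_H = 298.95 K, so ΔT = 91.50 K.
The reversible limit is COP_R = T_C/ΔT = 2.267, so W_min = Q_C/COP = Q_C·ΔT/T_C.
W_min = 158.0 × 91.50/207.45 = 69.69 MJ.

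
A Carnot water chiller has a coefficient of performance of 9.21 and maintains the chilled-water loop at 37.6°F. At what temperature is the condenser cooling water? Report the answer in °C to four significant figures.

COP_R = T_C/(T_H − T_C) gives T_H − T_C = T_C/COP.
With T_C = 276.26 K, T_H = 276.26 × (1 + 1/9.21) = 306.26 K.
Converting, 306.26 K = 33.11°C.

33.11 °C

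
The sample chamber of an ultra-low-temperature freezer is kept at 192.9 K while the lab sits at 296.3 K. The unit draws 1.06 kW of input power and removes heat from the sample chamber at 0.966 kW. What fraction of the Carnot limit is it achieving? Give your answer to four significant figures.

COP_actual = Q̇_C/Ẇ = 0.9660/1.060 = 0.9113.
The reservoir spacing is ΔT = 296.3 − 192.9 = 103.4 K.
COP_Carnot = T_C/ΔT = 192.90/103.4 = 1.866.
η_II = COP_actual/COP_Carnot = 0.9113/1.866 = 0.4885.

0.4885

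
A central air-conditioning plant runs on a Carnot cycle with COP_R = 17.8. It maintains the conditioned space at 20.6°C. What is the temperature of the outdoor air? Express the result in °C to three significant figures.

COP_R = T_C/(T_H − T_C) gives T_H − T_C = T_C/COP.
With T_C = 293.75 K, T_H = 293.75 × (1 + 1/17.8) = 310.25 K.
Converting, 310.25 K = 37.10°C.

37.1 °C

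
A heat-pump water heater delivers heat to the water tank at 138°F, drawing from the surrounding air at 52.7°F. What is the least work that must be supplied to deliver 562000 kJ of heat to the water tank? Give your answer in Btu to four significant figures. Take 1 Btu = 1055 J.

76030 Btu

In absolute terms T_C = 284.65 K and T_H = 332.04 K, so ΔT = 47.39 K.
The reversible limit is COP_HP = T_H/ΔT = 7.007, so W_min = Q_H/COP = Q_H·ΔT/T_H.
W_min = 562000 × 47.39/332.04 = 80210 kJ = 76030 Btu.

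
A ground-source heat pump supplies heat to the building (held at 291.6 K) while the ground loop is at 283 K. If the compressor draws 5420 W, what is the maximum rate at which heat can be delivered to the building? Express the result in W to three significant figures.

The reservoir spacing is ΔT = 291.6 − 283 = 8.600 K.
COP_Carnot = T_H/ΔT = 291.60/8.600 = 33.91.
Q̇_max = COP_Carnot × Ẇ = 33.91 × 5420 W = 183800 W.

184000 W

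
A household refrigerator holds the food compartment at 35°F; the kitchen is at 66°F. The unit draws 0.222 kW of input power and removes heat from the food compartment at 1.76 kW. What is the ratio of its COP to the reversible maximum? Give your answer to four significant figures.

0.4968

COP_actual = Q̇_C/Ẇ = 1.760/0.2220 = 7.928.
In absolute terms T_C = 274.82 K and T_H = 292.04 K, so ΔT = 17.22 K.
COP_Carnot = T_C/ΔT = 274.82/17.22 = 15.96.
η_II = COP_actual/COP_Carnot = 7.928/15.96 = 0.4968.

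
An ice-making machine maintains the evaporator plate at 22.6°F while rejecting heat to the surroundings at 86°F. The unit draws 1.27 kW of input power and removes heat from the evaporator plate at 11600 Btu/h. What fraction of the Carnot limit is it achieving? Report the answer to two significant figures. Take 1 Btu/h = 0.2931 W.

0.35

Converting, Q̇_C = 11600 Btu/h = 3.400 kW, so COP_actual = Q̇_C/Ẇ = 3.400/1.270 = 2.677.
In absolute terms T_C = 267.93 K and T_H = 303.15 K, so ΔT = 35.22 K.
COP_Carnot = T_C/ΔT = 267.93/35.22 = 7.607.
η_II = COP_actual/COP_Carnot = 2.677/7.607 = 0.3519.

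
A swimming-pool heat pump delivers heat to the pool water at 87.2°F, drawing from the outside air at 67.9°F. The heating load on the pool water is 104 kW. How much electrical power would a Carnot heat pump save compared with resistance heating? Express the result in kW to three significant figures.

100 kW

In absolute terms T_C = 293.09 K and T_H = 303.82 K, so ΔT = 10.72 K.
COP_Carnot = T_H/ΔT = 303.82/10.72 = 28.34.
Resistance heating needs Ẇ_res = Q̇_H = 104.0 kW; the reversible heat pump needs only Ẇ_hp = Q̇_H/COP = 3.670 kW.
Saving = 104.0 − 3.670 = 100.3 kW.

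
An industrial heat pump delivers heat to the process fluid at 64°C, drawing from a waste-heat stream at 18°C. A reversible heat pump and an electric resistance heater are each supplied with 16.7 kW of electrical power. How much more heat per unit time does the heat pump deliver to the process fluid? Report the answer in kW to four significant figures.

In absolute terms T_C = 291.15 K and T_H = 337.15 K, so ΔT = 46.00 K.
COP_Carnot = T_H/ΔT = 337.15/46.00 = 7.329.
The heat pump delivers Q̇_H = COP × Ẇ = 122.4 kW; the resistance heater delivers Ẇ = 16.70 kW.
Extra = (COP − 1)·Ẇ = 105.7 kW.

105.7 kW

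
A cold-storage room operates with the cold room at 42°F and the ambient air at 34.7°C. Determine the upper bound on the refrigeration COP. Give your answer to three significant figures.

In absolute terms T_C = 278.71 K and T_H = 307.85 K, so ΔT = 29.14 K.
For a reversible cycle, COP_Carnot = T_C/ΔT = 278.71/29.14 = 9.563.

9.56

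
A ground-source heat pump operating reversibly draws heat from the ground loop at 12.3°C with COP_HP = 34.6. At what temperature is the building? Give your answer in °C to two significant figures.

21 °C

COP_HP = T_H/(T_H − T_C) rearranges to T_H = COP·T_C/(COP − 1).
With T_C = 285.45 K, T_H = 34.6 × 285.45/33.60 = 293.95 K.
Converting, 293.95 K = 20.80°C.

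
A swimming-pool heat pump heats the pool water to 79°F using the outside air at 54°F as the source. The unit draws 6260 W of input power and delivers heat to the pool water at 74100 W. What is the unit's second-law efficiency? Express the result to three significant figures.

COP_actual = Q̇_H/Ẇ = 74100/6260 = 11.84.
In absolute terms T_C = 285.37 K and T_H = 299.26 K, so ΔT = 13.89 K.
COP_Carnot = T_H/ΔT = 299.26/13.89 = 21.55.
η_II = COP_actual/COP_Carnot = 11.84/21.55 = 0.5494.

0.549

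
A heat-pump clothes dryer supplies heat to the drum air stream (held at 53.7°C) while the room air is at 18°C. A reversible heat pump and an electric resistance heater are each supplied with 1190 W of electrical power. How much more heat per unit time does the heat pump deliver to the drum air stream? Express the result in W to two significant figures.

9700 W

In absolute terms T_C = 291.15 K and T_H = 326.85 K, so ΔT = 35.70 K.
COP_Carnot = T_H/ΔT = 326.85/35.70 = 9.155.
The heat pump delivers Q̇_H = COP × Ẇ = 10900 W; the resistance heater delivers Ẇ = 1190 W.
Extra = (COP − 1)·Ẇ = 9705 W.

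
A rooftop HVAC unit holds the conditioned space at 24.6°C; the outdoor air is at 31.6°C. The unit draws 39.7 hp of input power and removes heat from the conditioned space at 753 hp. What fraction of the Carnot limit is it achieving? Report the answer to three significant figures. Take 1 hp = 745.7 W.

COP_actual = Q̇_C/Ẇ = 753.0/39.70 = 18.97.
In absolute terms T_C = 297.75 K and T_H = 304.75 K, so ΔT = 7.000 K.
COP_Carnot = T_C/ΔT = 297.75/7.000 = 42.54.
η_II = COP_actual/COP_Carnot = 18.97/42.54 = 0.4459.

0.446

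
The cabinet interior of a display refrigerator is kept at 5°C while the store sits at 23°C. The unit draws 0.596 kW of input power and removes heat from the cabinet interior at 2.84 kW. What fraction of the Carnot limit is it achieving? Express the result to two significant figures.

0.31

COP_actual = Q̇_C/Ẇ = 2.840/0.5960 = 4.765.
In absolute terms T_C = 278.15 K and T_H = 296.15 K, so ΔT = 18.00 K.
COP_Carnot = T_C/ΔT = 278.15/18.00 = 15.45.
η_II = COP_actual/COP_Carnot = 4.765/15.45 = 0.3084.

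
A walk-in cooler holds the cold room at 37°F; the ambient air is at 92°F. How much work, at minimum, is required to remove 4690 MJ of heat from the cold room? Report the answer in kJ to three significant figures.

In absolute terms T_C = 275.93 K and T_H = 306.48 K, so ΔT = 30.56 K.
The reversible limit is COP_R = T_C/ΔT = 9.030, so W_min = Q_C/COP = Q_C·ΔT/T_C.
W_min = 4690 × 30.56/275.93 = 519.4 MJ = 519400 kJ.

519000 kJ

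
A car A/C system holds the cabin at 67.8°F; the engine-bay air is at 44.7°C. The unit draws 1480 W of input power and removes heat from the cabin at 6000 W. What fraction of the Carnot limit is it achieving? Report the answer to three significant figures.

0.343

COP_actual = Q̇_C/Ẇ = 6000/1480 = 4.054.
In absolute terms T_C = 293.04 K and T_H = 317.85 K, so ΔT = 24.81 K.
COP_Carnot = T_C/ΔT = 293.04/24.81 = 11.81.
η_II = COP_actual/COP_Carnot = 4.054/11.81 = 0.3432.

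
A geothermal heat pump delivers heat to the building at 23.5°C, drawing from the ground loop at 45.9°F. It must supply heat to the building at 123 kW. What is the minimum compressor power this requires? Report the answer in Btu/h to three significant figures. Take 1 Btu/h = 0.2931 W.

22300 Btu/h

In absolute terms T_C = 280.87 K and T_H = 296.65 K, so ΔT = 15.78 K.
COP_Carnot = T_H/ΔT = 296.65/15.78 = 18.80.
Ẇ_min = Q̇/COP_Carnot = 123.0/18.80 = 6.542 kW = 22320 Btu/h.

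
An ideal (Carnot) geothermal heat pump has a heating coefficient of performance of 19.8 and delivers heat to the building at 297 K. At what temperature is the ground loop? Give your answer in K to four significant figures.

COP_HP = T_H/(T_H − T_C) gives T_H − T_C = T_H/COP.
With T_H = 297.00 K, T_C = 297.00 × (1 − 1/19.8) = 282.00 K.

282.0 K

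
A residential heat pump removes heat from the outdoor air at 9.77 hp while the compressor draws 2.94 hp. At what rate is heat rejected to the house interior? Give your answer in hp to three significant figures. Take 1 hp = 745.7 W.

12.7 hp

For a cyclic device the first law requires Q̇_H = Q̇_C + Ẇ.
Q̇_H = Q̇_C + Ẇ = 12.71 hp.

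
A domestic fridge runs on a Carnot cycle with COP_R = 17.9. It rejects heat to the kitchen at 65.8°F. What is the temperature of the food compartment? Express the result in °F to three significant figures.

38.0 °F

For a Carnot refrigerator COP_R = T_C/(T_H − T_C), so T_C = COP·T_H/(1 + COP).
With T_H = 291.93 K, T_C = 17.9 × 291.93/18.90 = 276.48 K.
Converting, 276.48 K = 38.00°F.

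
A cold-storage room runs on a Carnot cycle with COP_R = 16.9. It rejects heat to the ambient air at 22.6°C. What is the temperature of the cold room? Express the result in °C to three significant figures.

For a Carnot refrigerator COP_R = T_C/(T_H − T_C), so T_C = COP·T_H/(1 + COP).
With T_H = 295.75 K, T_C = 16.9 × 295.75/17.90 = 279.23 K.
Converting, 279.23 K = 6.08°C.

6.08 °C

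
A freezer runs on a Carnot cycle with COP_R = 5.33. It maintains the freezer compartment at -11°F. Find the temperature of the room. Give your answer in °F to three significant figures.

73.2 °F

COP_R = T_C/(T_H − T_C) gives T_H − T_C = T_C/COP.
With T_C = 249.26 K, T_H = 249.26 × (1 + 1/5.33) = 296.03 K.
Converting, 296.03 K = 73.18°F.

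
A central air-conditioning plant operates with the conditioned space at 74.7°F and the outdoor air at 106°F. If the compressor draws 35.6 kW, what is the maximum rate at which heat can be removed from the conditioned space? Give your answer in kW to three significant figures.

In absolute terms T_C = 296.87 K and T_H = 314.26 K, so ΔT = 17.39 K.
COP_Carnot = T_C/ΔT = 296.87/17.39 = 17.07.
Q̇_max = COP_Carnot × Ẇ = 17.07 × 35.60 kW = 607.8 kW.

608 kW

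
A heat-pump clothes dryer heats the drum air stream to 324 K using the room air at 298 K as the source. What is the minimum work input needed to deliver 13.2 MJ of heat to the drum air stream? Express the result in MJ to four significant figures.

1.059 MJ

The reservoir spacing is ΔT = 324 − 298 = 26.00 K.
The reversible limit is COP_HP = T_H/ΔT = 12.46, so W_min = Q_H/COP = Q_H·ΔT/T_H.
W_min = 13.20 × 26.00/324.00 = 1.059 MJ.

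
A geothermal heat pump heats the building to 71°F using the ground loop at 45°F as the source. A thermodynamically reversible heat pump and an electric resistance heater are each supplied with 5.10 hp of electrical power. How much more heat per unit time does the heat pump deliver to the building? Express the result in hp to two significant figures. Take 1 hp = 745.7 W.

99 hp

In absolute terms T_C = 280.37 K and T_H = 294.82 K, so ΔT = 14.44 K.
COP_Carnot = T_H/ΔT = 294.82/14.44 = 20.41.
The heat pump delivers Q̇_H = COP × Ẇ = 104.1 hp; the resistance heater delivers Ẇ = 5.100 hp.
Extra = (COP − 1)·Ẇ = 98.99 hp.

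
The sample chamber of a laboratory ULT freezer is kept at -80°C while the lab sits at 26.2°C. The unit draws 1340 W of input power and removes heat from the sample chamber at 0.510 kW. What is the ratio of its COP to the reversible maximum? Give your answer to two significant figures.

Converting, Q̇_C = 0.5100 kW = 510.0 W, so COP_actual = Q̇_C/Ẇ = 510.0/1340 = 0.3806.
In absolute terms T_C = 193.15 K and T_H = 299.35 K, so ΔT = 106.2 K.
COP_Carnot = T_C/ΔT = 193.15/106.2 = 1.819.
η_II = COP_actual/COP_Carnot = 0.3806/1.819 = 0.2093.

0.21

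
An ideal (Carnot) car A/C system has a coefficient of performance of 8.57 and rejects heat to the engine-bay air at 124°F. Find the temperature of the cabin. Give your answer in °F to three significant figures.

63.0 °F

For a Carnot refrigerator COP_R = T_C/(T_H − T_C), so T_C = COP·T_H/(1 + COP).
With T_H = 324.26 K, T_C = 8.57 × 324.26/9.570 = 290.38 K.
Converting, 290.38 K = 63.01°F.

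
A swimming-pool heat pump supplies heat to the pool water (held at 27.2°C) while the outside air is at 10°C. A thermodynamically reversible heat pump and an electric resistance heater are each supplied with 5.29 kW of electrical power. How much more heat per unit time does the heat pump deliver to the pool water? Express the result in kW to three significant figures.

In absolute terms T_C = 283.15 K and T_H = 300.35 K, so ΔT = 17.20 K.
COP_Carnot = T_H/ΔT = 300.35/17.20 = 17.46.
The heat pump delivers Q̇_H = COP × Ẇ = 92.38 kW; the resistance heater delivers Ẇ = 5.290 kW.
Extra = (COP − 1)·Ẇ = 87.09 kW.

87.1 kW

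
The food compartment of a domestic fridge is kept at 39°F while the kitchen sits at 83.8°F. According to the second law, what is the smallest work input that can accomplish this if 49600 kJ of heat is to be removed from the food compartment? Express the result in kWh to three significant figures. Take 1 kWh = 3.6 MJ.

In absolute terms T_C = 277.04 K and T_H = 301.93 K, so ΔT = 24.89 K.
The reversible limit is COP_R = T_C/ΔT = 11.13, so W_min = Q_C/COP = Q_C·ΔT/T_C.
W_min = 49600 × 24.89/277.04 = 4456 kJ = 1.238 kWh.

1.24 kWh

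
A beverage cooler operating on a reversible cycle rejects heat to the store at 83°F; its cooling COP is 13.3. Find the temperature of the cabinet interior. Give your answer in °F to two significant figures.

For a Carnot refrigerator COP_R = T_C/(T_H − T_C), so T_C = COP·T_H/(1 + COP).
With T_H = 301.48 K, T_C = 13.3 × 301.48/14.30 = 280.40 K.
Converting, 280.40 K = 45.05°F.

45 °F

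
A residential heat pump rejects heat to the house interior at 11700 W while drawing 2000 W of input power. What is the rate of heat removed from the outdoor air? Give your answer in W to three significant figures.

For a cyclic device the first law requires Q̇_H = Q̇_C + Ẇ.
Q̇_C = Q̇_H − Ẇ = 9700 W.

9700 W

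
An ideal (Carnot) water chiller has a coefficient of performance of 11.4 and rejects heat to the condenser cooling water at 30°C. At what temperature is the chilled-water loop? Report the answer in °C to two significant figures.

5.6 °C

For a Carnot refrigerator COP_R = T_C/(T_H − T_C), so T_C = COP·T_H/(1 + COP).
With T_H = 303.15 K, T_C = 11.4 × 303.15/12.40 = 278.70 K.
Converting, 278.70 K = 5.55°C.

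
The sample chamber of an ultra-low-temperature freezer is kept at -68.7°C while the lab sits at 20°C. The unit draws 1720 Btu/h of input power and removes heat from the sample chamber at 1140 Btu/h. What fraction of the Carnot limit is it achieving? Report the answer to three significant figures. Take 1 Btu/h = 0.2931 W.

0.288

COP_actual = Q̇_C/Ẇ = 1140/1720 = 0.6628.
In absolute terms T_C = 204.45 K and T_H = 293.15 K, so ΔT = 88.70 K.
COP_Carnot = T_C/ΔT = 204.45/88.70 = 2.305.
η_II = COP_actual/COP_Carnot = 0.6628/2.305 = 0.2875.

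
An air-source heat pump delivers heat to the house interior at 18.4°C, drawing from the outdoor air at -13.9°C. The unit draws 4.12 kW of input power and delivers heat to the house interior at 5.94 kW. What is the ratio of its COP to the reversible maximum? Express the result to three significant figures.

COP_actual = Q̇_H/Ẇ = 5.940/4.120 = 1.442.
In absolute terms T_C = 259.25 K and T_H = 291.55 K, so ΔT = 32.30 K.
COP_Carnot = T_H/ΔT = 291.55/32.30 = 9.026.
η_II = COP_actual/COP_Carnot = 1.442/9.026 = 0.1597.

0.160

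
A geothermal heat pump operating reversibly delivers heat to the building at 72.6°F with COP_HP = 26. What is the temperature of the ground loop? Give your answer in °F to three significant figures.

52.1 °F

COP_HP = T_H/(T_H − T_C) gives T_H − T_C = T_H/COP.
With T_H = 295.71 K, T_C = 295.71 × (1 − 1/26) = 284.33 K.
Converting, 284.33 K = 52.13°F.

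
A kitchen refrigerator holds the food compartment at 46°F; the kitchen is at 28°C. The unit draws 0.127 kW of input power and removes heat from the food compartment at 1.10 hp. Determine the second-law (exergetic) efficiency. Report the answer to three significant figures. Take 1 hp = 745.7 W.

Converting, Q̇_C = 1.100 hp = 0.8203 kW, so COP_actual = Q̇_C/Ẇ = 0.8203/0.1270 = 6.459.
In absolute terms T_C = 280.93 K and T_H = 301.15 K, so ΔT = 20.22 K.
COP_Carnot = T_C/ΔT = 280.93/20.22 = 13.89.
η_II = COP_actual/COP_Carnot = 6.459/13.89 = 0.4649.

0.465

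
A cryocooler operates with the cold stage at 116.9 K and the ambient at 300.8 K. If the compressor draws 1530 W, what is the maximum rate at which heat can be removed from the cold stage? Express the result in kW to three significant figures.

0.973 kW

The reservoir spacing is ΔT = 300.8 − 116.9 = 183.9 K.
COP_Carnot = T_C/ΔT = 116.90/183.9 = 0.6357.
Q̇_max = COP_Carnot × Ẇ = 0.6357 × 1530 W = 972.6 W = 0.9726 kW.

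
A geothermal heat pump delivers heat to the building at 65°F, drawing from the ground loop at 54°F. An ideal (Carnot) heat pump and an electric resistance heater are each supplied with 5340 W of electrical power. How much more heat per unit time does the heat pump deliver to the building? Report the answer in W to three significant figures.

In absolute terms T_C = 285.37 K and T_H = 291.48 K, so ΔT = 6.111 K.
COP_Carnot = T_H/ΔT = 291.48/6.111 = 47.70.
The heat pump delivers Q̇_H = COP × Ẇ = 254700 W; the resistance heater delivers Ẇ = 5340 W.
Extra = (COP − 1)·Ẇ = 249400 W.

249000 W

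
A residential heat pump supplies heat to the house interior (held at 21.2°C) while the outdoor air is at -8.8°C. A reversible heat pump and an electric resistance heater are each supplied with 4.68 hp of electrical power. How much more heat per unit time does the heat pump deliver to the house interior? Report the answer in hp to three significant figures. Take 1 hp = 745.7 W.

In absolute terms T_C = 264.35 K and T_H = 294.35 K, so ΔT = 30.00 K.
COP_Carnot = T_H/ΔT = 294.35/30.00 = 9.812.
The heat pump delivers Q̇_H = COP × Ẇ = 45.92 hp; the resistance heater delivers Ẇ = 4.680 hp.
Extra = (COP − 1)·Ẇ = 41.24 hp.

41.2 hp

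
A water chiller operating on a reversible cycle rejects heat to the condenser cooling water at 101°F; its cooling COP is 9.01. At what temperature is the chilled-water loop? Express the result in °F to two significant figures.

45 °F

For a Carnot refrigerator COP_R = T_C/(T_H − T_C), so T_C = COP·T_H/(1 + COP).
With T_H = 311.48 K, T_C = 9.01 × 311.48/10.01 = 280.37 K.
Converting, 280.37 K = 44.99°F.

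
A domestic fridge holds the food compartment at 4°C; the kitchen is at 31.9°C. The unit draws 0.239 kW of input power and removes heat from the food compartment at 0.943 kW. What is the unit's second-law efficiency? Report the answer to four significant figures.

0.3972

COP_actual = Q̇_C/Ẇ = 0.9430/0.2390 = 3.946.
In absolute terms T_C = 277.15 K and T_H = 305.05 K, so ΔT = 27.90 K.
COP_Carnot = T_C/ΔT = 277.15/27.90 = 9.934.
η_II = COP_actual/COP_Carnot = 3.946/9.934 = 0.3972.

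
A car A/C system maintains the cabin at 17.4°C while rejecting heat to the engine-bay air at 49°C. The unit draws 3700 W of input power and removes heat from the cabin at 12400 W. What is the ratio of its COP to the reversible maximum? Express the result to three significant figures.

COP_actual = Q̇_C/Ẇ = 12400/3700 = 3.351.
In absolute terms T_C = 290.55 K and T_H = 322.15 K, so ΔT = 31.60 K.
COP_Carnot = T_C/ΔT = 290.55/31.60 = 9.195.
η_II = COP_actual/COP_Carnot = 3.351/9.195 = 0.3645.

0.364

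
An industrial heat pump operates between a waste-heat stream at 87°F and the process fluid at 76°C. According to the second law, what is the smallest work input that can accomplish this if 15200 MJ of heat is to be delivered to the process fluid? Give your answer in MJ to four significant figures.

1978 MJ

In absolute terms T_C = 303.71 K and T_H = 349.15 K, so ΔT = 45.44 K.
The reversible limit is COP_HP = T_H/ΔT = 7.683, so W_min = Q_H/COP = Q_H·ΔT/T_H.
W_min = 15200 × 45.44/349.15 = 1978 MJ.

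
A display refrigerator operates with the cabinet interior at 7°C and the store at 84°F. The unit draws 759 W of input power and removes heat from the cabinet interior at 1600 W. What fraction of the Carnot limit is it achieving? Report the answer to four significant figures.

0.1647

COP_actual = Q̇_C/Ẇ = 1600/759.0 = 2.108.
In absolute terms T_C = 280.15 K and T_H = 302.04 K, so ΔT = 21.89 K.
COP_Carnot = T_C/ΔT = 280.15/21.89 = 12.80.
η_II = COP_actual/COP_Carnot = 2.108/12.80 = 0.1647.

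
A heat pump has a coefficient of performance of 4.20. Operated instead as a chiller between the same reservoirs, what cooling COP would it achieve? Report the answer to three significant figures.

Since Q_H = Q_C + W for any cycle, COP_R = Q_C/W = Q_H/W − 1.
COP_R = 4.20 − 1 = 3.20.

3.20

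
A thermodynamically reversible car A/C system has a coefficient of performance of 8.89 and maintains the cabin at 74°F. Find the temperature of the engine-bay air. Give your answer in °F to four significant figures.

134.0 °F

COP_R = T_C/(T_H − T_C) gives T_H − T_C = T_C/COP.
With T_C = 296.48 K, T_H = 296.48 × (1 + 1/8.89) = 329.83 K.
Converting, 329.83 K = 134.03°F.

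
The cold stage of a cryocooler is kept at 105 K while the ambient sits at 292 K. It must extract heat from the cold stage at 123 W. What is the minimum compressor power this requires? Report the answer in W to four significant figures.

219.1 W

The reservoir spacing is ΔT = 292 − 105 = 187.0 K.
COP_Carnot = T_C/ΔT = 105.00/187.0 = 0.5615.
Ẇ_min = Q̇/COP_Carnot = 123.0/0.5615 = 219.1 W.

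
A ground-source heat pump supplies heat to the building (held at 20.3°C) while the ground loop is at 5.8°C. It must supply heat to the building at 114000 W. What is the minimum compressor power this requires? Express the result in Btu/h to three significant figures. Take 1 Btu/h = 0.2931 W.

19200 Btu/h

In absolute terms T_C = 278.95 K and T_H = 293.45 K, so ΔT = 14.50 K.
COP_Carnot = T_H/ΔT = 293.45/14.50 = 20.24.
Ẇ_min = Q̇/COP_Carnot = 114000/20.24 = 5633 W = 19220 Btu/h.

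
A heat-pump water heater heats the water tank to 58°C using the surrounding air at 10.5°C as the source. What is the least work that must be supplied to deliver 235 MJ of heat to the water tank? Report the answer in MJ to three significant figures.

In absolute terms T_C = 283.65 K and T_H = 331.15 K, so ΔT = 47.50 K.
The reversible limit is COP_HP = T_H/ΔT = 6.972, so W_min = Q_H/COP = Q_H·ΔT/T_H.
W_min = 235.0 × 47.50/331.15 = 33.71 MJ.

33.7 MJ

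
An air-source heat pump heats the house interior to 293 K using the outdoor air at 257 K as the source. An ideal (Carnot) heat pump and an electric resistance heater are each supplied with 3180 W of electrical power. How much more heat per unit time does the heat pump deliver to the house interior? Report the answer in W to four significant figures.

The reservoir spacing is ΔT = 293 − 257 = 36.00 K.
COP_Carnot = T_H/ΔT = 293.00/36.00 = 8.139.
The heat pump delivers Q̇_H = COP × Ẇ = 25880 W; the resistance heater delivers Ẇ = 3180 W.
Extra = (COP − 1)·Ẇ = 22700 W.

22700 W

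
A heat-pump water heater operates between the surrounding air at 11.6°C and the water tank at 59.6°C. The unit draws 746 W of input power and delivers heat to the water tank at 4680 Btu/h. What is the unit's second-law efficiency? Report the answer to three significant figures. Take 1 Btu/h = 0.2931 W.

Converting, Q̇_H = 4680 Btu/h = 1372 W, so COP_actual = Q̇_H/Ẇ = 1372/746.0 = 1.839.
In absolute terms T_C = 284.75 K and T_H = 332.75 K, so ΔT = 48.00 K.
COP_Carnot = T_H/ΔT = 332.75/48.00 = 6.932.
η_II = COP_actual/COP_Carnot = 1.839/6.932 = 0.2652.

0.265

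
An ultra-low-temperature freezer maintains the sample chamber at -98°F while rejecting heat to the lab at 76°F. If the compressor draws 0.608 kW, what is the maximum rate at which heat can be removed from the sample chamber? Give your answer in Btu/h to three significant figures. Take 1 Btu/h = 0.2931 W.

4310 Btu/h

In absolute terms T_C = 200.93 K and T_H = 297.59 K, so ΔT = 96.67 K.
COP_Carnot = T_C/ΔT = 200.93/96.67 = 2.079.
Q̇_max = COP_Carnot × Ẇ = 2.079 × 0.6080 kW = 1.264 kW = 4312 Btu/h.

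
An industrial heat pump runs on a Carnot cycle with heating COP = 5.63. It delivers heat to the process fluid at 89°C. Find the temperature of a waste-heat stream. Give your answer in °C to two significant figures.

COP_HP = T_H/(T_H − T_C) gives T_H − T_C = T_H/COP.
With T_H = 362.15 K, T_C = 362.15 × (1 − 1/5.63) = 297.82 K.
Converting, 297.82 K = 24.67°C.

25 °C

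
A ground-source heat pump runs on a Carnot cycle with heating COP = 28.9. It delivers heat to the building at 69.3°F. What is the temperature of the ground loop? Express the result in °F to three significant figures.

COP_HP = T_H/(T_H − T_C) gives T_H − T_C = T_H/COP.
With T_H = 293.87 K, T_C = 293.87 × (1 − 1/28.9) = 283.70 K.
Converting, 283.70 K = 51.00°F.

51.0 °F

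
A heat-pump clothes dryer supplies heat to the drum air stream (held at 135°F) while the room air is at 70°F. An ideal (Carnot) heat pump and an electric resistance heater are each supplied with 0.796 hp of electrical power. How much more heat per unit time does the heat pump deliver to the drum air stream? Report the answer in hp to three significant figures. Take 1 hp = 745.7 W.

6.49 hp

In absolute terms T_C = 294.26 K and T_H = 330.37 K, so ΔT = 36.11 K.
COP_Carnot = T_H/ΔT = 330.37/36.11 = 9.149.
The heat pump delivers Q̇_H = COP × Ẇ = 7.282 hp; the resistance heater delivers Ẇ = 0.7960 hp.
Extra = (COP − 1)·Ẇ = 6.486 hp.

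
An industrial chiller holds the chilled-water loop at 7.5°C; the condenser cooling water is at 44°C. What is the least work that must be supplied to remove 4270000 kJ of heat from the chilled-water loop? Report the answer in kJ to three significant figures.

555000 kJ

In absolute terms T_C = 280.65 K and T_H = 317.15 K, so ΔT = 36.50 K.
The reversible limit is COP_R = T_C/ΔT = 7.689, so W_min = Q_C/COP = Q_C·ΔT/T_C.
W_min = 4270000 × 36.50/280.65 = 555300 kJ.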